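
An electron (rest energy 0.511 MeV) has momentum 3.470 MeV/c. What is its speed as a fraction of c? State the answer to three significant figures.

0.989c

pc/(mc²) = 3.470/0.511 = 6.7906 = βγ = β/√(1−β²).
So β² = x²/(1 + x²) with x = 6.7906: x² = 46.1122, β² = 46.1122/47.1122 = 0.978774, β = 0.989.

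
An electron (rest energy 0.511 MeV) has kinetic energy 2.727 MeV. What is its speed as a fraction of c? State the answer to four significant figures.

K = (γ−1)mc², so γ = 1 + 2.727/0.511 = 6.3366.
Then v/c = √(1 − γ⁻²) = √(1 − 0.024905) = √0.975095 = 0.9875.

0.9875c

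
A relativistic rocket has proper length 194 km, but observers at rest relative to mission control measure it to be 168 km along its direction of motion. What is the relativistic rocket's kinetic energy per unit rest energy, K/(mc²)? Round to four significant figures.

From L = L₀/γ: γ = 194/168 = 1.15476.
Since K = (γ−1)mc², K/(mc²) = 1.15476 − 1 = 0.1548.

0.1548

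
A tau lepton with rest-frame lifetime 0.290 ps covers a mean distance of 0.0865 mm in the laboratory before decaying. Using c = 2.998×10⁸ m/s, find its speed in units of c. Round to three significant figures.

0.705c

Let x = d/(cτ) = 8.650×10^-5 m / (2.998×10⁸ m/s × 2.900×10^-13 s) = 0.99492. Since d = βγcτ, x = βγ = β/√(1−β²).
Solving: β² = x²/(1+x²) = 0.989866/1.989866 = 0.497454, so β = 0.705.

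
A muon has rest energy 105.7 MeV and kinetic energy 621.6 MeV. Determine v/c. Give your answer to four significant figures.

0.9894

K = (γ−1)mc², so γ = 1 + 621.6/105.7 = 6.8808.
Then v/c = √(1 − γ⁻²) = √(1 − 0.0211214) = √0.9788786 = 0.9894.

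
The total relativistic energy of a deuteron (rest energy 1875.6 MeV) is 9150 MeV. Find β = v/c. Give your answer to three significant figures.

0.979

γ = E/(mc²) = 9150/1875.6 = 4.8784.
β = √(1 − 1/γ²) = √(1 − 0.0420189) = √0.9579811 = 0.979.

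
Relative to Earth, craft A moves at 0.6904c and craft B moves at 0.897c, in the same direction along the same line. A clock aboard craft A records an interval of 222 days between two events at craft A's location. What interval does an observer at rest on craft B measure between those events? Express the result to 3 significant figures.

264 days

Transform craft A's velocity into craft B's frame: (0.6904 − 0.897)/(1 − 0.6904·0.897) = −0.2066/0.3807112, so the relative speed is 0.54267c.
γ for this relative speed: γ = 1/√(1 − 0.294491) = 1.1906.
The clock on craft A records proper time, so craft B measures Δt = γΔτ = 1.1906 × 222 = 264 days.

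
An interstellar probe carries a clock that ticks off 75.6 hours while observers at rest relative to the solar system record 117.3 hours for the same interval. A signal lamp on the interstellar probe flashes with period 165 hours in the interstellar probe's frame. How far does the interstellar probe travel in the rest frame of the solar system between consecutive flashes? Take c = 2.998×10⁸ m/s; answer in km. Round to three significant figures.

γ = Δt/Δτ = 117.3/75.6 = 1.55159.
β = √(1 − 1/γ²) = 0.7646. Lab-frame period = γτ = 1.55159×165 hours = 256.01 hours. Distance = βc × γτ = 0.7646 × 2.998×10⁸ m/s × 921636 s = 2.1126×10^14 m = 2.11×10^11 km.

2.11×10^11 km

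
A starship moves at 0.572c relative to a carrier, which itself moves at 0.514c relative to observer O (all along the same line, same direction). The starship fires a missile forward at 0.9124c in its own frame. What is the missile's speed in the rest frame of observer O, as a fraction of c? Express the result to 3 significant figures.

0.992c

Apply u = (u'+v)/(1+u'v) twice. Missile in the carrier frame: (0.9124+0.572)/(1+0.9124·0.572) = 1.4844/1.5218928 = 0.97536c.
That velocity, transformed to the rest frame of observer O: (0.97536+0.514)/(1+0.97536·0.514) = 1.48936/1.50133504 = 0.99202c.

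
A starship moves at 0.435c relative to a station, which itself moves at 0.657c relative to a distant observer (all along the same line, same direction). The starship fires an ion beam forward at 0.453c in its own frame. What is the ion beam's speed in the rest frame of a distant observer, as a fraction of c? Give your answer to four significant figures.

0.9405c

First combine the ion beam and starship (S''→S'): u₁ = (0.453 + 0.435)/(1 + 0.453×0.435) = 0.888/1.197055 = 0.74182.
Then combine with the station (S'→S): u = (0.74182 + 0.657)/(1 + 0.74182×0.657) = 1.39882/1.48737574 = 0.94046.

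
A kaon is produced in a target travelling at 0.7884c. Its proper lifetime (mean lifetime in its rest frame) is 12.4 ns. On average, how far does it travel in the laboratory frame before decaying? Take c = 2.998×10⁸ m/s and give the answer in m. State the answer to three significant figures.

With β = 0.7884, γ = 1/√(1 − 0.7884²) = 1/√0.37842544 = 1.6256.
Lab-frame lifetime: Δt = γτ = 1.6256 × 12.4 ns = 20.157 ns.
Distance: d = vΔt = 0.7884 × 2.998×10⁸ m/s × 2.0157×10^-8 s = 4.76 m.

4.76 m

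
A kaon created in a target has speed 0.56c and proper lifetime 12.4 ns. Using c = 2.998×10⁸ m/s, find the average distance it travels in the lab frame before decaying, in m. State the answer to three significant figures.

2.51 m

γ = 1/√(1 − β²) = 1/√(1 − 0.3136) = 1/√0.6864 = 1/0.828493 = 1.207.
Lab-frame lifetime: Δt = γτ = 1.207 × 12.4 ns = 14.967 ns.
Distance: d = vΔt = 0.56 × 2.998×10⁸ m/s × 1.4967×10^-8 s = 2.51 m.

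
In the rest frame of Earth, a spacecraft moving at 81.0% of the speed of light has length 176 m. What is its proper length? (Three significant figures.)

Lorentz factor: γ = (1 − 0.6561)^(−1/2) = 1.7052.
Proper length: L₀ = γ·L = 1.7052 × 176 = 300 m.

300 m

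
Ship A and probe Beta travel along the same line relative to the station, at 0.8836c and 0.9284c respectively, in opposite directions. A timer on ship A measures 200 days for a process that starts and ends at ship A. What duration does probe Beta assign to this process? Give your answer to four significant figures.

2092 days

Transform ship A's velocity into probe Beta's frame: (0.8836 + 0.9284)/(1 + 0.8836·0.9284) = 1.812/1.82033424, so the relative speed is 0.99542c.
γ for this relative speed: γ = 1/√(1 − 0.990861) = 10.46.
The clock on ship A records proper time, so probe Beta measures Δt = γΔτ = 10.46 × 200 = 2092 days.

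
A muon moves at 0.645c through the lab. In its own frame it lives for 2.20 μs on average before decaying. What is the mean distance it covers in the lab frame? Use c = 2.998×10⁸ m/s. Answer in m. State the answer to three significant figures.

557 m

With β = 0.645, γ = 1/√(1 − 0.645²) = 1/√0.583975 = 1.3086.
Lab-frame lifetime: Δt = γτ = 1.3086 × 2.20 μs = 2.8789 μs.
Distance: d = vΔt = 0.645 × 2.998×10⁸ m/s × 2.8789×10^-6 s = 557 m.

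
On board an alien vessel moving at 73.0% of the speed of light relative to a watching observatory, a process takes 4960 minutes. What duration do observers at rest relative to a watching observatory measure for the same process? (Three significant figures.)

7260 minutes

Lorentz factor: γ = (1 − 0.5329)^(−1/2) = 1.4632.
The onboard clock measures proper time, so the interval in the rest frame of a watching observatory is dilated: Δt = γ·Δτ = 1.4632 × 4960 minutes = 7260 minutes.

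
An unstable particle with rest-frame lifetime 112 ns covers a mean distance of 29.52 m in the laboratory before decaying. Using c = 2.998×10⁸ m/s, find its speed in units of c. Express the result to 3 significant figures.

0.660c

Let x = d/(cτ) = 29.52 m / (2.998×10⁸ m/s × 1.120×10^-7 s) = 0.87916. Since d = βγcτ, x = βγ = β/√(1−β²).
Solving: β² = x²/(1+x²) = 0.772922/1.772922 = 0.435959, so β = 0.660.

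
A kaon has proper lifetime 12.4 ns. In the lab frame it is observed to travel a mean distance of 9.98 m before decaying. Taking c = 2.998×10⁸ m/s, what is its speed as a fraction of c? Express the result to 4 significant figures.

Lab distance = (lab lifetime)·v = γτ·βc, so βγ = d/(cτ) = 9.980/(2.998×10⁸ × 1.240×10^-8) = 2.6846.
With βγ = 2.6846: γ² = 1 + (βγ)² = 8.20708, and β = (βγ)/γ = 2.6846/2.8648 = 0.9371.

0.9371c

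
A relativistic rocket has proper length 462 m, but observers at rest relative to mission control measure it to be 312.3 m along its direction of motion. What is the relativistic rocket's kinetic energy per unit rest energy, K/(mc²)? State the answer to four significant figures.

0.4793

Length contraction gives γ = L₀/L = 462/312.3 = 1.47935.
Since K = (γ−1)mc², K/(mc²) = 1.47935 − 1 = 0.4793.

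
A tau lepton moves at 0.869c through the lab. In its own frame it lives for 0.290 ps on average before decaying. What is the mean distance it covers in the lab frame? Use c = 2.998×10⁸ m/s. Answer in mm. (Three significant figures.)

0.153 mm

β² = 0.755161, so γ = 1/√0.244839 = 2.021.
Lab-frame lifetime: Δt = γτ = 2.021 × 0.290 ps = 0.58609 ps.
Distance: d = vΔt = 0.869 × 2.998×10⁸ m/s × 5.8609×10^-13 s = 1.53×10^-4 m = 0.153 mm.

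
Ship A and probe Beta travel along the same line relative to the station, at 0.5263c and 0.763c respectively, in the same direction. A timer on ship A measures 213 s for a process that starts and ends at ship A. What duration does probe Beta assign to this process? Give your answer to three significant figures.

232 s

Transform ship A's velocity into probe Beta's frame: (0.5263 − 0.763)/(1 − 0.5263·0.763) = −0.2367/0.5984331, so the relative speed is 0.39553c.
γ for this relative speed: γ = 1/√(1 − 0.156444) = 1.0888.
The clock on ship A records proper time, so probe Beta measures Δt = γΔτ = 1.0888 × 213 = 232 s.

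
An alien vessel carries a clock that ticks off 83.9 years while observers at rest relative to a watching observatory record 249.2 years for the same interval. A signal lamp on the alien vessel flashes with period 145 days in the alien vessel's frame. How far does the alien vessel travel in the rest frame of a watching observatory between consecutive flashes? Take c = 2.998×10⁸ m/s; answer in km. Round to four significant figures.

1.050×10^13 km

The time-dilation ratio gives γ = 249.2/83.9 = 2.9702.
β = √(1 − 1/γ²) = 0.94162. Lab-frame period = γτ = 2.9702×145 days = 430.68 days. Distance = βc × γτ = 0.94162 × 2.998×10⁸ m/s × 37210752 s = 1.0505×10^16 m = 1.050×10^13 km.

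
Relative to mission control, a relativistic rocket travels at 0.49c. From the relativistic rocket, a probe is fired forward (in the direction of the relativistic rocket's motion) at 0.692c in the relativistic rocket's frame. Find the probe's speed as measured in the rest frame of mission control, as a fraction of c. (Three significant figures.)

Relativistic velocity addition: u = (u' + v)/(1 + u'v/c²), with u' = 0.692c and v = 0.49c.
Numerator: 0.692 + 0.49 = 1.182. Denominator: 1 + (0.692)(0.49) = 1.33908.
u = 1.182/1.33908 = 0.8827, so the speed is 0.883c.

0.883c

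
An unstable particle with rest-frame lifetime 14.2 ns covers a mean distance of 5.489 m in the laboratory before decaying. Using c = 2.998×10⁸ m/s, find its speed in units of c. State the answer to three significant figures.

d = βγcτ ⇒ βγ = d/(cτ) = 5.489 m / (4.25716 m) = 1.2894.
β = (βγ)/√(1+(βγ)²) = 1.2894/√2.66255 = 0.790.

0.790c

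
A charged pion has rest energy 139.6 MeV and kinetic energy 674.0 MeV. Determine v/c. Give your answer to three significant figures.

0.985

K = (γ−1)mc², so γ = 1 + 674.0/139.6 = 5.8281.
Then v/c = √(1 − γ⁻²) = √(1 − 0.0294406) = √0.9705594 = 0.985.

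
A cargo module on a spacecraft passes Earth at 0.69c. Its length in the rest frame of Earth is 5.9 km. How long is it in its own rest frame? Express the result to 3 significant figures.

8.15 km

Lorentz factor: γ = (1 − 0.4761)^(−1/2) = 1.3816.
Proper length: L₀ = γ·L = 1.3816 × 5.9 = 8.15 km.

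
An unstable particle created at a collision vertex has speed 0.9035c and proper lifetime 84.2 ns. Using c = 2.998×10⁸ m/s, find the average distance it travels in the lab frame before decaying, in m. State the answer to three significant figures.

53.2 m

Lorentz factor: γ = (1 − 0.81631225)^(−1/2) = 2.3332.
Lab-frame lifetime: Δt = γτ = 2.3332 × 84.2 ns = 196.46 ns.
Distance: d = vΔt = 0.9035 × 2.998×10⁸ m/s × 1.9646×10^-7 s = 53.2 m.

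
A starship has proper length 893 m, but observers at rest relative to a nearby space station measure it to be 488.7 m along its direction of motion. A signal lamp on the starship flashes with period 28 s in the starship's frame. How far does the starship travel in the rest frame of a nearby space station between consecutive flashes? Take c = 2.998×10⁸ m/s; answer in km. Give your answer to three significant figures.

Length contraction gives γ = L₀/L = 893/488.7 = 1.8273.
β = √(1 − 1/γ²) = 0.83697. Lab-frame period = γτ = 1.8273×28 s = 51.164 s. Distance = βc × γτ = 0.83697 × 2.998×10⁸ m/s × 51.164 s = 1.2838×10^10 m = 1.28×10^7 km.

1.28×10^7 km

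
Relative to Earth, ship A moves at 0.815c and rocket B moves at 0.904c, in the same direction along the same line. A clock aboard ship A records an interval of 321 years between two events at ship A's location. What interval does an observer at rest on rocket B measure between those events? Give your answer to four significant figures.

341.1 years

Speed of ship A in rocket B's frame: u = (v_A − v_B)/(1 − v_A v_B/c²) = (0.815 − 0.904)/(1 − 0.815×0.904) = −0.089/0.26324 = −0.33809; |u| = 0.33809c.
γ for this relative speed: γ = 1/√(1 − 0.114305) = 1.0626.
The clock on ship A records proper time, so rocket B measures Δt = γΔτ = 1.0626 × 321 = 341.1 years.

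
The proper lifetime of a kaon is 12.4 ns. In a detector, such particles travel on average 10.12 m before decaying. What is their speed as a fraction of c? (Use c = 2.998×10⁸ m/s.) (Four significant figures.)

Lab distance = (lab lifetime)·v = γτ·βc, so βγ = d/(cτ) = 10.12/(2.998×10⁸ × 1.240×10^-8) = 2.7222.
With βγ = 2.7222: γ² = 1 + (βγ)² = 8.41037, and β = (βγ)/γ = 2.7222/2.90006 = 0.9387.

0.9387c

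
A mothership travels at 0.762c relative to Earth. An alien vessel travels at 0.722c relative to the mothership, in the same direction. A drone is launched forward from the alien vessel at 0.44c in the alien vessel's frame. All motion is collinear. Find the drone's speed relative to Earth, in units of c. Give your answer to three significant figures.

0.983c

First combine the drone and alien vessel (S''→S'): u₁ = (0.44 + 0.722)/(1 + 0.44×0.722) = 1.162/1.31768 = 0.88185.
Then combine with the mothership (S'→S): u = (0.88185 + 0.762)/(1 + 0.88185×0.762) = 1.64385/1.6719697 = 0.98318.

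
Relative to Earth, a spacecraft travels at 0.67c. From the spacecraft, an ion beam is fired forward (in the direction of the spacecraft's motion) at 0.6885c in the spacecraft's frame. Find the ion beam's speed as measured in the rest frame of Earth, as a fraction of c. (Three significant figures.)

In units of c, u = (u' + v)/(1 + u'v) with u' = 0.6885 and v = 0.67.
Numerator: 0.6885 + 0.67 = 1.3585. Denominator: 1 + (0.6885)(0.67) = 1.461295.
u = 1.3585/1.461295 = 0.92965, so the speed is 0.930c.

0.930c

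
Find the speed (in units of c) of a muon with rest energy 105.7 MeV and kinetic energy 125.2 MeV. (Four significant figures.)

γ = 1 + K/(mc²) = 1 + 125.2/105.7 = 2.1845.
β = √(1 − 1/γ²) = √(1 − 0.209554) = √0.790446 = 0.8891.

0.8891c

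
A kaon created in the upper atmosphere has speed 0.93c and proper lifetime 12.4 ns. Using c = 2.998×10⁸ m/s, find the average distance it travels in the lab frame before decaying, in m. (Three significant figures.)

With β = 0.93, γ = 1/√(1 − 0.93²) = 1/√0.1351 = 2.7206.
Lab-frame lifetime: Δt = γτ = 2.7206 × 12.4 ns = 33.735 ns.
Distance: d = vΔt = 0.93 × 2.998×10⁸ m/s × 3.3735×10^-8 s = 9.41 m.

9.41 m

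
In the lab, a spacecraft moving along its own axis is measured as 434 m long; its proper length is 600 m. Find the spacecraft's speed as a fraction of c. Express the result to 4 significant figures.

Length contraction gives γ = L₀/L = 600/434 = 1.3825.
β = √(1 − 1/γ²) = √0.476798 = 0.6905.

0.6905c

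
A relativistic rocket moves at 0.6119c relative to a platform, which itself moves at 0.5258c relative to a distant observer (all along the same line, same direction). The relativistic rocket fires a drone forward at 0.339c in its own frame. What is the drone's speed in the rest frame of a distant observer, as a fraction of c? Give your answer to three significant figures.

0.929c

Compose velocities in two stages. Stage 1 (into S'): u₁ = (0.339+0.6119)/(1+0.339×0.6119) = 0.78754.
Stage 2 (into S): u = (0.78754+0.5258)/(1+0.78754×0.5258) = 0.92875, so the speed is 0.929c.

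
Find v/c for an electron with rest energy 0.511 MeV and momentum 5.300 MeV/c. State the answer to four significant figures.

pc/(mc²) = 5.300/0.511 = 10.372 = βγ = β/√(1−β²).
So β² = x²/(1 + x²) with x = 10.372: x² = 107.578, β² = 107.578/108.578 = 0.99079, β = 0.9954.

0.9954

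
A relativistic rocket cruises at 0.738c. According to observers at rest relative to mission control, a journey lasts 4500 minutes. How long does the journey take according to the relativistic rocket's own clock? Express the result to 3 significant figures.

Lorentz factor: γ = (1 − 0.544644)^(−1/2) = 1.4819.
The relativistic rocket's clock runs slow as seen from mission control, so Δτ = Δt/γ = 4500/1.4819 = 3040 minutes.

3040 minutes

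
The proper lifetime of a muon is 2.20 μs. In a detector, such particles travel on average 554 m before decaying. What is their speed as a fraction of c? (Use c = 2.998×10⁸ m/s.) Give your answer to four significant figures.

0.6432c

Let x = d/(cτ) = 554.0 m / (2.998×10⁸ m/s × 2.200×10^-6 s) = 0.83995. Since d = βγcτ, x = βγ = β/√(1−β²).
Solving: β² = x²/(1+x²) = 0.705516/1.705516 = 0.413667, so β = 0.6432.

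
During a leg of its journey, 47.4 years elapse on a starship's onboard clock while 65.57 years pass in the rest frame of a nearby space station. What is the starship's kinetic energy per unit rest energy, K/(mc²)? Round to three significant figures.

0.383

The time-dilation ratio gives γ = 65.57/47.4 = 1.38333.
K/(mc²) = γ − 1 = 1.38333 − 1 = 0.383.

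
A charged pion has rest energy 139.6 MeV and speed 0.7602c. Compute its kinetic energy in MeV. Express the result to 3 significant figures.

Lorentz factor: γ = (1 − 0.57790404)^(−1/2) = 1.5392.
Kinetic energy: K = (γ − 1)mc² = (1.5392 − 1) × 139.6 MeV = 0.5392 × 139.6 = 75.3 MeV.

75.3 MeV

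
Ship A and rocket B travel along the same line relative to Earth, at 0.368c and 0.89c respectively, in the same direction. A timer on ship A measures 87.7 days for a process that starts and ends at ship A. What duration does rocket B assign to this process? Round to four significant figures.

139.1 days

The velocity of ship A relative to rocket B is (0.368 − 0.89)c / (1 − 0.368×0.89) = −0.77623c; relative speed 0.77623c.
At |u| = 0.77623c, γ = (1 − 0.602533)^(−1/2) = 1.5862.
The clock on ship A records proper time, so rocket B measures Δt = γΔτ = 1.5862 × 87.7 = 139.1 days.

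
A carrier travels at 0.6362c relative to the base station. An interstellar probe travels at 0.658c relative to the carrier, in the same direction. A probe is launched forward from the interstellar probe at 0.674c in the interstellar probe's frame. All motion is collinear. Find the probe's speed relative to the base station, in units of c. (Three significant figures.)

First combine the probe and interstellar probe (S''→S'): u₁ = (0.674 + 0.658)/(1 + 0.674×0.658) = 1.332/1.443492 = 0.92276.
Then combine with the carrier (S'→S): u = (0.92276 + 0.6362)/(1 + 0.92276×0.6362) = 1.55896/1.587059912 = 0.98229.

0.982c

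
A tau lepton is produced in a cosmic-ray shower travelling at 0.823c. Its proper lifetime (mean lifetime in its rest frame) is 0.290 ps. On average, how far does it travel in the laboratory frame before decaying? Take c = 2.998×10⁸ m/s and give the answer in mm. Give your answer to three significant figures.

0.126 mm

γ = 1/√(1 − β²) = 1/√(1 − 0.677329) = 1/√0.322671 = 1/0.568041 = 1.7604.
Lab-frame lifetime: Δt = γτ = 1.7604 × 0.290 ps = 0.51052 ps.
Distance: d = vΔt = 0.823 × 2.998×10⁸ m/s × 5.1052×10^-13 s = 1.26×10^-4 m = 0.126 mm.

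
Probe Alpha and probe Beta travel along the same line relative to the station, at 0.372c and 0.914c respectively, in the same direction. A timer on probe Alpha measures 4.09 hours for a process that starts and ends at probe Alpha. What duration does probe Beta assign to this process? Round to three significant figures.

7.17 hours

The velocity of probe Alpha relative to probe Beta is (0.372 − 0.914)c / (1 − 0.372×0.914) = −0.82122c; relative speed 0.82122c.
At |u| = 0.82122c, γ = (1 − 0.674402)^(−1/2) = 1.7525.
The clock on probe Alpha records proper time, so probe Beta measures Δt = γΔτ = 1.7525 × 4.09 = 7.17 hours.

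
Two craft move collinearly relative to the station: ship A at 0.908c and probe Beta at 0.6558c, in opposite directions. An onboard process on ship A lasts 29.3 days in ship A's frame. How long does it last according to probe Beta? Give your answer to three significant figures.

Transform ship A's velocity into probe Beta's frame: (0.908 + 0.6558)/(1 + 0.908·0.6558) = 1.5638/1.5954664, so the relative speed is 0.98015c.
At |u| = 0.98015c, γ = (1 − 0.960694)^(−1/2) = 5.0439.
Ship A's interval is proper; time dilation gives Δt_B = γΔτ = 5.0439 × 29.3 days = 148 days.

148 days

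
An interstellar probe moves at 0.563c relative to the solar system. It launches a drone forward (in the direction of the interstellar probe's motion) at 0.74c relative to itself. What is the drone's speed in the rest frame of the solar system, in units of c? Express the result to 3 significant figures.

Relativistic velocity addition: u = (u' + v)/(1 + u'v/c²), with u' = 0.74c and v = 0.563c.
Numerator: 0.74 + 0.563 = 1.303. Denominator: 1 + (0.74)(0.563) = 1.41662.
u = 1.303/1.41662 = 0.9198, so the speed is 0.920c.

0.920c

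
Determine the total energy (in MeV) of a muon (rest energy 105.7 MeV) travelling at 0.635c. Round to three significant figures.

137 MeV

Lorentz factor: γ = (1 − 0.403225)^(−1/2) = 1.2945.
Total energy: E = γmc² = 1.2945 × 105.7 MeV = 137 MeV.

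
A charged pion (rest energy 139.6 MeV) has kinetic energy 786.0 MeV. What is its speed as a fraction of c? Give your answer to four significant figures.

0.9886c

γ = 1 + K/(mc²) = 1 + 786.0/139.6 = 6.6304.
β = √(1 − 1/γ²) = √(1 − 0.0227468) = √0.9772532 = 0.9886.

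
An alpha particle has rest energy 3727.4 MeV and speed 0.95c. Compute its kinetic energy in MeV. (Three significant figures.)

8210 MeV

γ = 1/√(1 − β²) = 1/√(1 − 0.9025) = 1/√0.0975 = 1/0.31225 = 3.2026.
Kinetic energy: K = (γ − 1)mc² = (3.2026 − 1) × 3727.4 MeV = 2.2026 × 3727.4 = 8210 MeV.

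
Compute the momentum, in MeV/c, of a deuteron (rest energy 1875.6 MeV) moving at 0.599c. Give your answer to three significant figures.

β² = 0.358801, so γ = 1/√0.641199 = 1.2488.
Momentum: p = γβ·mc = 1.2488 × 0.599 × 1875.6 MeV/c = 1400 MeV/c.

1400 MeV/c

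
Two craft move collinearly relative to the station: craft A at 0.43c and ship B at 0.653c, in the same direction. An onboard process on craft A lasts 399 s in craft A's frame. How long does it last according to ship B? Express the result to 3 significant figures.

420 s

Speed of craft A in ship B's frame: u = (v_A − v_B)/(1 − v_A v_B/c²) = (0.43 − 0.653)/(1 − 0.43×0.653) = −0.223/0.71921 = −0.31006; |u| = 0.31006c.
At |u| = 0.31006c, γ = (1 − 0.0961372)^(−1/2) = 1.0518.
The clock on craft A records proper time, so ship B measures Δt = γΔτ = 1.0518 × 399 = 420 s.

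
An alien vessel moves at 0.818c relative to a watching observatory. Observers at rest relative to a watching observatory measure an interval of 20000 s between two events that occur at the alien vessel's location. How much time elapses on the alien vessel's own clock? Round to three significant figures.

11500 s

Lorentz factor: γ = (1 − 0.669124)^(−1/2) = 1.7385.
The alien vessel's clock runs slow as seen from a watching observatory, so Δτ = Δt/γ = 20000/1.7385 = 11500 s.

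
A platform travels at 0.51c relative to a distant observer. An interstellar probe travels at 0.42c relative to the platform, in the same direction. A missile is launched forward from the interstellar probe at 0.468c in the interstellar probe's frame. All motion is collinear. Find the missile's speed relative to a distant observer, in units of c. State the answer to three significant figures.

0.908c

Apply u = (u'+v)/(1+u'v) twice. Missile in the platform frame: (0.468+0.42)/(1+0.468·0.42) = 0.888/1.19656 = 0.74213c.
That velocity, transformed to the rest frame of a distant observer: (0.74213+0.51)/(1+0.74213·0.51) = 1.25213/1.3784863 = 0.90834c.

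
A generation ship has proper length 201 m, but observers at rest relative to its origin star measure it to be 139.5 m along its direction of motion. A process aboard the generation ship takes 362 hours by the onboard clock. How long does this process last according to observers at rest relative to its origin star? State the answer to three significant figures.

522 hours

Length contraction gives γ = L₀/L = 201/139.5 = 1.44086.
Δt = γΔτ = 1.44086 × 362 = 522 hours.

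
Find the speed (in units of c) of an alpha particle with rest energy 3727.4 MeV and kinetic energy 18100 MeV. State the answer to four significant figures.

0.9853c

K = (γ−1)mc², so γ = 1 + 18100/3727.4 = 5.8559.
Then v/c = √(1 − γ⁻²) = √(1 − 0.0291617) = √0.9708383 = 0.9853.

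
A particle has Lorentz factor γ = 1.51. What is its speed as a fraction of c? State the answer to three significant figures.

β = √(1 − 1/γ²) = √(1 − 1/2.2801) = √0.561423 = 0.749.

0.749c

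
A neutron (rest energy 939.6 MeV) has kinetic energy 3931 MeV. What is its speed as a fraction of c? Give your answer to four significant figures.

0.9812c

K = (γ−1)mc², so γ = 1 + 3931/939.6 = 5.1837.
Then v/c = √(1 − γ⁻²) = √(1 − 0.0372152) = √0.9627848 = 0.9812.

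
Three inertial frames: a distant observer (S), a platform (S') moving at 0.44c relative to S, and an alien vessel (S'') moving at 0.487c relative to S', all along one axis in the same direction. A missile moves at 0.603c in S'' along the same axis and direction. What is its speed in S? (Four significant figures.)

0.9357c

First combine the missile and alien vessel (S''→S'): u₁ = (0.603 + 0.487)/(1 + 0.603×0.487) = 1.09/1.293661 = 0.84257.
Then combine with the platform (S'→S): u = (0.84257 + 0.44)/(1 + 0.84257×0.44) = 1.28257/1.3707308 = 0.93568.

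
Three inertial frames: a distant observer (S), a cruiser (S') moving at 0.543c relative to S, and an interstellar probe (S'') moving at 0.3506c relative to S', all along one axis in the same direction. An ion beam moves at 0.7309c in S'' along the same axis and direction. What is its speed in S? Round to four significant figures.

0.9567c

Apply u = (u'+v)/(1+u'v) twice. Ion beam in the cruiser frame: (0.7309+0.3506)/(1+0.7309·0.3506) = 1.0815/1.25625354 = 0.86089c.
That velocity, transformed to the rest frame of a distant observer: (0.86089+0.543)/(1+0.86089·0.543) = 1.40389/1.46746327 = 0.95668c.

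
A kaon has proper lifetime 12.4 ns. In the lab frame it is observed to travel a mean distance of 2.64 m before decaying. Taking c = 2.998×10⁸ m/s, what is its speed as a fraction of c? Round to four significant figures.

Let x = d/(cτ) = 2.640 m / (2.998×10⁸ m/s × 1.240×10^-8 s) = 0.71015. Since d = βγcτ, x = βγ = β/√(1−β²).
Solving: β² = x²/(1+x²) = 0.504313/1.504313 = 0.335245, so β = 0.5790.

0.5790c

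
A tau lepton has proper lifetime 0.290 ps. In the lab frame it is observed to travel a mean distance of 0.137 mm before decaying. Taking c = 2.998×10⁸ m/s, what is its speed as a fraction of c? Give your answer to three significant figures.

Lab distance = (lab lifetime)·v = γτ·βc, so βγ = d/(cτ) = 1.370×10^-4/(2.998×10⁸ × 2.900×10^-13) = 1.5758.
With βγ = 1.5758: γ² = 1 + (βγ)² = 3.48315, and β = (βγ)/γ = 1.5758/1.86632 = 0.844.

0.844c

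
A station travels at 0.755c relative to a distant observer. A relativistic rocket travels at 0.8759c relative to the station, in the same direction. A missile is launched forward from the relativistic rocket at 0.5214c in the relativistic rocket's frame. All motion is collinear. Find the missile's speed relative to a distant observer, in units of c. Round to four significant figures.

0.9942c

Apply u = (u'+v)/(1+u'v) twice. Missile in the station frame: (0.5214+0.8759)/(1+0.5214·0.8759) = 1.3973/1.45669426 = 0.95923c.
That velocity, transformed to the rest frame of a distant observer: (0.95923+0.755)/(1+0.95923·0.755) = 1.71423/1.72421865 = 0.99421c.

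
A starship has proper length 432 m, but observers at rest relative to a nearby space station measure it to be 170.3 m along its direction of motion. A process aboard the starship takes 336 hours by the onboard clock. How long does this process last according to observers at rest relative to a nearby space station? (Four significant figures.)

852.3 hours

From L = L₀/γ: γ = 432/170.3 = 2.5367.
Δt = γΔτ = 2.5367 × 336 = 852.3 hours.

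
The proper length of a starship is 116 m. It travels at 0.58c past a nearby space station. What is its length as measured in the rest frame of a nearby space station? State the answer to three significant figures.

γ = 1/√(1 − β²) = 1/√(1 − 0.3364) = 1/√0.6636 = 1/0.814616 = 1.2276.
Length contraction: L = L₀/γ = 116/1.2276 = 94.5 m.

94.5 m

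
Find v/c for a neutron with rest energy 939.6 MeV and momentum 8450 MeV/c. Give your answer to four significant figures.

0.9939

βγ = pc/(mc²) = 8450/939.6 = 8.9932.
Since γ² = 1 + (βγ)² = 81.8776, γ = √81.8776 = 9.04862, and β = (βγ)/γ = 8.9932/9.04862 = 0.9939.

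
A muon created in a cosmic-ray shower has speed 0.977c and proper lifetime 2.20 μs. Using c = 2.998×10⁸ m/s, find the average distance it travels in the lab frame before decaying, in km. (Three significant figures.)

γ = 1/√(1 − β²) = 1/√(1 − 0.954529) = 1/√0.045471 = 1/0.213239 = 4.6896.
Lab-frame lifetime: Δt = γτ = 4.6896 × 2.20 μs = 10.317 μs.
Distance: d = vΔt = 0.977 × 2.998×10⁸ m/s × 1.0317×10^-5 s = 3020 m = 3.02 km.

3.02 km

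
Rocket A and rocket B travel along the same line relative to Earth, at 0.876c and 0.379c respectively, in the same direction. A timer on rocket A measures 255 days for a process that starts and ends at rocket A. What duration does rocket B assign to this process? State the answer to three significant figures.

382 days

The velocity of rocket A relative to rocket B is (0.876 − 0.379)c / (1 − 0.876×0.379) = 0.74402c; relative speed 0.74402c.
At |u| = 0.74402c, γ = (1 − 0.553566)^(−1/2) = 1.4967.
The clock on rocket A records proper time, so rocket B measures Δt = γΔτ = 1.4967 × 255 = 382 days.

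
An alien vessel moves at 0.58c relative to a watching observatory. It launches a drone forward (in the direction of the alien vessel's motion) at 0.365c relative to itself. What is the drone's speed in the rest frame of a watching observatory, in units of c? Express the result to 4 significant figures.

0.7799c

Relativistic velocity addition: u = (u' + v)/(1 + u'v/c²), with u' = 0.365c and v = 0.58c.
Numerator: 0.365 + 0.58 = 0.945. Denominator: 1 + (0.365)(0.58) = 1.2117.
u = 0.945/1.2117 = 0.7799, so the speed is 0.7799c.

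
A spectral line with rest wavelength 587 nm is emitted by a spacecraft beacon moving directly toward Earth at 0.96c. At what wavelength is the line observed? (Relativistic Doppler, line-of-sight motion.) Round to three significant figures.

Relativistic Doppler for wavelength: λ_obs = λ_src · √((1−β)/(1+β)).
With β = 0.96: factor = √(0.04/1.96) = 0.14286.
λ_obs = 587 × 0.14286 = 83.9 nm.

83.9 nm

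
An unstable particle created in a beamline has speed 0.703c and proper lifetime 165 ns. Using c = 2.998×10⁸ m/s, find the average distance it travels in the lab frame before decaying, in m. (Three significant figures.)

48.9 m

γ = 1/√(1 − β²) = 1/√(1 − 0.494209) = 1/√0.505791 = 1/0.71119 = 1.4061.
Lab-frame lifetime: Δt = γτ = 1.4061 × 165 ns = 232.01 ns.
Distance: d = vΔt = 0.703 × 2.998×10⁸ m/s × 2.3201×10^-7 s = 48.9 m.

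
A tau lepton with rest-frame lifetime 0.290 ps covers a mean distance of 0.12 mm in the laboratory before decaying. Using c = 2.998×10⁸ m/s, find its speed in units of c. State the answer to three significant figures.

0.810c

Let x = d/(cτ) = 1.200×10^-4 m / (2.998×10⁸ m/s × 2.900×10^-13 s) = 1.3802. Since d = βγcτ, x = βγ = β/√(1−β²).
Solving: β² = x²/(1+x²) = 1.90495/2.90495 = 0.65576, so β = 0.810.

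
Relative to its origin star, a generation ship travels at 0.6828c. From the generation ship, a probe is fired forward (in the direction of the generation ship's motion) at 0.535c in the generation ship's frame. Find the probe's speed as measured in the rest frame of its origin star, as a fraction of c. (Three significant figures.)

In units of c, u = (u' + v)/(1 + u'v) with u' = 0.535 and v = 0.6828.
Numerator: 0.535 + 0.6828 = 1.2178. Denominator: 1 + (0.535)(0.6828) = 1.365298.
u = 1.2178/1.365298 = 0.89197, so the speed is 0.892c.

0.892c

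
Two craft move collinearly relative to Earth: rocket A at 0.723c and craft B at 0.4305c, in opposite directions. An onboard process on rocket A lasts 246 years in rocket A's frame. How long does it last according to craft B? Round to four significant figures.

Speed of rocket A in craft B's frame: u = (v_A + v_B)/(1 + v_A v_B/c²) = (0.723 + 0.4305)/(1 + 0.723×0.4305) = 1.1535/1.3112515 = 0.87969; |u| = 0.87969c.
γ for this relative speed: γ = 1/√(1 − 0.773854) = 2.1028.
The clock on rocket A records proper time, so craft B measures Δt = γΔτ = 2.1028 × 246 = 517.3 years.

517.3 years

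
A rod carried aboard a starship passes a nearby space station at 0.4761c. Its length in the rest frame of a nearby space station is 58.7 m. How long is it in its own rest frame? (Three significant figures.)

66.8 m

γ = 1/√(1 − β²) = 1/√(1 − 0.22667121) = 1/√0.77332879 = 1/0.879391 = 1.1372.
Proper length: L₀ = γ·L = 1.1372 × 58.7 = 66.8 m.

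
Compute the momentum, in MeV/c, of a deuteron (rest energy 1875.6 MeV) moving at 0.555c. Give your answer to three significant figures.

1250 MeV/c

γ = 1/√(1 − β²) = 1/√(1 − 0.308025) = 1/√0.691975 = 1/0.83185 = 1.2021.
Momentum: p = γβ·mc = 1.2021 × 0.555 × 1875.6 MeV/c = 1250 MeV/c.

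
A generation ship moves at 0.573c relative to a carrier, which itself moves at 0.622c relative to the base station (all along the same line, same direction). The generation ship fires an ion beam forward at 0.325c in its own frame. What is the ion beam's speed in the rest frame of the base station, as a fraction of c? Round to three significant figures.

0.938c

First combine the ion beam and generation ship (S''→S'): u₁ = (0.325 + 0.573)/(1 + 0.325×0.573) = 0.898/1.186225 = 0.75702.
Then combine with the carrier (S'→S): u = (0.75702 + 0.622)/(1 + 0.75702×0.622) = 1.37902/1.47086644 = 0.93756.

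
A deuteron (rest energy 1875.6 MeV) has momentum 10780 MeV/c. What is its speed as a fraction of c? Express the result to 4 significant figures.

0.9852c

pc/(mc²) = 10780/1875.6 = 5.7475 = βγ = β/√(1−β²).
So β² = x²/(1 + x²) with x = 5.7475: x² = 33.0338, β² = 33.0338/34.0338 = 0.970617, β = 0.9852.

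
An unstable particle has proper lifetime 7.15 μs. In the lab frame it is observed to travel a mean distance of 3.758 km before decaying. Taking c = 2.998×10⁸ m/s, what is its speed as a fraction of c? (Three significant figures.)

0.869c

Let x = d/(cτ) = 3758 m / (2.998×10⁸ m/s × 7.150×10^-6 s) = 1.7532. Since d = βγcτ, x = βγ = β/√(1−β²).
Solving: β² = x²/(1+x²) = 3.07371/4.07371 = 0.754524, so β = 0.869.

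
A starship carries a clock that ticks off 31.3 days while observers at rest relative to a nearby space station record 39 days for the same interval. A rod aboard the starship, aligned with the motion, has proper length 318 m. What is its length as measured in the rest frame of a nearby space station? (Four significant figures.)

255.2 m

The time-dilation ratio gives γ = 39/31.3 = 1.24601.
The rod contracts by the same γ: 318 m / 1.24601 = 255.2 m.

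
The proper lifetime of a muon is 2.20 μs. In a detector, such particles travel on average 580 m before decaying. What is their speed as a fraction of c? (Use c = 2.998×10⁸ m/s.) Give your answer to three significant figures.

0.660c

d = βγcτ ⇒ βγ = d/(cτ) = 580.0 m / (659.56 m) = 0.87937.
β = (βγ)/√(1+(βγ)²) = 0.87937/√1.773292 = 0.660.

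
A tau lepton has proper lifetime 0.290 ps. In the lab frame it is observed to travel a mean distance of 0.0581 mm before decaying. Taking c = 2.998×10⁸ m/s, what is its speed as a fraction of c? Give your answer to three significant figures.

0.556c

Lab distance = (lab lifetime)·v = γτ·βc, so βγ = d/(cτ) = 5.810×10^-5/(2.998×10⁸ × 2.900×10^-13) = 0.66826.
With βγ = 0.66826: γ² = 1 + (βγ)² = 1.446571, and β = (βγ)/γ = 0.66826/1.20273 = 0.556.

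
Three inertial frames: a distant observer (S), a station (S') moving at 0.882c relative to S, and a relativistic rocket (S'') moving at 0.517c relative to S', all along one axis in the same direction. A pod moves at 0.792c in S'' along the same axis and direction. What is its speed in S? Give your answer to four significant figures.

0.9954c

First combine the pod and relativistic rocket (S''→S'): u₁ = (0.792 + 0.517)/(1 + 0.792×0.517) = 1.309/1.409464 = 0.92872.
Then combine with the station (S'→S): u = (0.92872 + 0.882)/(1 + 0.92872×0.882) = 1.81072/1.81913104 = 0.99538.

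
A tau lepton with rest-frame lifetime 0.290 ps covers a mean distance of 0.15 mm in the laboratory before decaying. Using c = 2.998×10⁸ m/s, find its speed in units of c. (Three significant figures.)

Let x = d/(cτ) = 1.500×10^-4 m / (2.998×10⁸ m/s × 2.900×10^-13 s) = 1.7253. Since d = βγcτ, x = βγ = β/√(1−β²).
Solving: β² = x²/(1+x²) = 2.97666/3.97666 = 0.748533, so β = 0.865.

0.865c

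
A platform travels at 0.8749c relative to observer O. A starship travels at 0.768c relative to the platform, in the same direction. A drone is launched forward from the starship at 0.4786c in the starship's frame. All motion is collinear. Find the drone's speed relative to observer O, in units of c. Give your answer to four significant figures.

Compose velocities in two stages. Stage 1 (into S'): u₁ = (0.4786+0.768)/(1+0.4786×0.768) = 0.91155.
Stage 2 (into S): u = (0.91155+0.8749)/(1+0.91155×0.8749) = 0.99384, so the speed is 0.9938c.

0.9938c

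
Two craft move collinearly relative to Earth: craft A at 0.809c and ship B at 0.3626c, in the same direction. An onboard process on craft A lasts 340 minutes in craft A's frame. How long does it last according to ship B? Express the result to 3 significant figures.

439 minutes

Transform craft A's velocity into ship B's frame: (0.809 − 0.3626)/(1 − 0.809·0.3626) = 0.4464/0.7066566, so the relative speed is 0.63171c.
γ for this relative speed: γ = 1/√(1 − 0.399058) = 1.29.
Craft A's interval is proper; time dilation gives Δt_B = γΔτ = 1.29 × 340 minutes = 439 minutes.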